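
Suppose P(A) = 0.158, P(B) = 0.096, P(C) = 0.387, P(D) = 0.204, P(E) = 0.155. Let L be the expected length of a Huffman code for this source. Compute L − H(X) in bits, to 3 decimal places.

Entropy H = −Σ p log₂ p ≈ 2.1599 bits.
Huffman merges: 12/125+31/200→251/1000; 79/500+51/250→181/500; 251/1000+181/500→613/1000; 387/1000+613/1000→1. L = 1113/500 ≈ 2.2260.
L − H = 2.2260 − 2.1599 = 0.066 bits.

0.066 bits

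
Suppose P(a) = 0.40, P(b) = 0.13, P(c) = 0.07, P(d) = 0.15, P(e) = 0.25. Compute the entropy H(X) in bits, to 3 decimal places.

H = −Σ pᵢ log₂ pᵢ.
−0.40·log₂(0.40) = 0.5288
−0.13·log₂(0.13) = 0.3826
−0.07·log₂(0.07) = 0.2686
−0.15·log₂(0.15) = 0.4105
−0.25·log₂(0.25) = 0.5000
Sum ≈ 2.0905 → 2.091 bits.

2.091 bits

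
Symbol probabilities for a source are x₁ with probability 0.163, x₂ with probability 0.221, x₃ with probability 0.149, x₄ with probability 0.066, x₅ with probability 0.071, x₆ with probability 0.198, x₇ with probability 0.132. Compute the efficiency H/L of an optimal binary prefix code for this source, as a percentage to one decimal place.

99.2%

Entropy H = −Σ p log₂ p ≈ 2.6951 bits.
Huffman merges: 33/500+71/1000→137/1000; 33/250+137/1000→269/1000; 149/1000+163/1000→39/125; 99/500+221/1000→419/1000; 269/1000+39/125→581/1000; 419/1000+581/1000→1. L = 1359/500 ≈ 2.7180.
Efficiency = H/L = 2.6951/2.7180 = 99.2%.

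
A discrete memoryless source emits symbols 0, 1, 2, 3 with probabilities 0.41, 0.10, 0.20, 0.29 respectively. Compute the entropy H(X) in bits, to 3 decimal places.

H = −Σ pᵢ log₂ pᵢ.
−0.41·log₂(0.41) = 0.5274
−0.10·log₂(0.10) = 0.3322
−0.20·log₂(0.20) = 0.4644
−0.29·log₂(0.29) = 0.5179
Sum ≈ 1.8419 → 1.842 bits.

1.842 bits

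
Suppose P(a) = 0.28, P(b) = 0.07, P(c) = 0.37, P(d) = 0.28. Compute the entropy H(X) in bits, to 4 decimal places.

H = −Σ pᵢ log₂ pᵢ.
−0.28·log₂(0.28) = 0.5142
−0.07·log₂(0.07) = 0.2686
−0.37·log₂(0.37) = 0.5307
−0.28·log₂(0.28) = 0.5142
Sum ≈ 1.8277 → 1.8277 bits.

1.8277 bits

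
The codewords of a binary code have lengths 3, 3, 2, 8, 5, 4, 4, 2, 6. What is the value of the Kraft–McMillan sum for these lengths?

With common denominator 2^8 = 256: Σ 2^(−ℓᵢ) = 32/256 + 32/256 + 64/256 + 1/256 + 8/256 + 16/256 + 16/256 + 64/256 + 4/256 = 237/256 = 0.92578125.

0.92578125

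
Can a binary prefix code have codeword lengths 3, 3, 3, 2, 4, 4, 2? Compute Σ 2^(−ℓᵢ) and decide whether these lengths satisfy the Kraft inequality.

1; yes

With common denominator 2^4 = 16: Σ 2^(−ℓᵢ) = 2/16 + 2/16 + 2/16 + 4/16 + 1/16 + 1/16 + 4/16 = 16/16 = 1.
Kraft's inequality requires Σ ≤ 1; here Σ = 1 ≤ 1, so such a prefix code exists.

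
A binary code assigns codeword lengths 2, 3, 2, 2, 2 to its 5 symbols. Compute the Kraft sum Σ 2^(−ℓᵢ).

1.125

With common denominator 2^3 = 8: Σ 2^(−ℓᵢ) = 2/8 + 1/8 + 2/8 + 2/8 + 2/8 = 9/8 = 1.125.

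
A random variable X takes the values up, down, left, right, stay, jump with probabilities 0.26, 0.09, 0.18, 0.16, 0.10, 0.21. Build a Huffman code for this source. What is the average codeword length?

2.53 bits/symbol

Repeatedly combine the two least-probable nodes; the expected code length is the sum of the merged weights.
merge 9/100 + 1/10 → 19/100
merge 4/25 + 9/50 → 17/50
merge 19/100 + 21/100 → 2/5
merge 13/50 + 17/50 → 3/5
merge 2/5 + 3/5 → 1
L = 19/100 + 17/50 + 2/5 + 3/5 + 1 = 253/100 = 2.53 bits/symbol.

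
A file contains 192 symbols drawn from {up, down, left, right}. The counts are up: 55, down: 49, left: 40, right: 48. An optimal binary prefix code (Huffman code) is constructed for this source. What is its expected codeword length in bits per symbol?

2 bits/symbol

Probabilities are the counts divided by 192.
Repeatedly combine the two least-probable nodes; the expected code length is the sum of the merged weights.
merge 5/24 + 1/4 → 11/24
merge 49/192 + 55/192 → 13/24
merge 11/24 + 13/24 → 1
L = 11/24 + 13/24 + 1 = 2 bits/symbol.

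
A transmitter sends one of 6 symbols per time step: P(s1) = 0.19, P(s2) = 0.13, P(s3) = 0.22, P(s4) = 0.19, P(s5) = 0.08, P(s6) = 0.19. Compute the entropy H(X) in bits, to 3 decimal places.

2.520 bits

H = −Σ pᵢ log₂ pᵢ.
−0.19·log₂(0.19) = 0.4552
−0.13·log₂(0.13) = 0.3826
−0.22·log₂(0.22) = 0.4806
−0.19·log₂(0.19) = 0.4552
−0.08·log₂(0.08) = 0.2915
−0.19·log₂(0.19) = 0.4552
Sum ≈ 2.5204 → 2.520 bits.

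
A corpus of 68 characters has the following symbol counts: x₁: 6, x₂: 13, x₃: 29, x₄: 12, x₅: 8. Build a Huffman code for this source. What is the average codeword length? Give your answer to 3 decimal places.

Probabilities are the counts divided by 68.
Repeatedly combine the two least-probable nodes; the expected code length is the sum of the merged weights.
merge 3/34 + 2/17 → 7/34
merge 3/17 + 13/68 → 25/68
merge 7/34 + 25/68 → 39/68
merge 29/68 + 39/68 → 1
L = 7/34 + 25/68 + 39/68 + 1 = 73/34 ≈ 2.147 bits/symbol.

2.147 bits/symbol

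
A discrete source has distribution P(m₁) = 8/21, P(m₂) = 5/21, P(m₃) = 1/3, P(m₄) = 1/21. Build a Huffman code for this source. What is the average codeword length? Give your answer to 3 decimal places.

Repeatedly combine the two least-probable nodes; the expected code length is the sum of the merged weights.
merge 1/21 + 5/21 → 2/7
merge 2/7 + 1/3 → 13/21
merge 8/21 + 13/21 → 1
L = 2/7 + 13/21 + 1 = 40/21 ≈ 1.905 bits/symbol.

1.905 bits/symbol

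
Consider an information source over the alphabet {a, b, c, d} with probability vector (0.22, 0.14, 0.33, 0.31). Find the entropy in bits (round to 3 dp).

1.929 bits

H = −Σ pᵢ log₂ pᵢ.
−0.22·log₂(0.22) = 0.4806
−0.14·log₂(0.14) = 0.3971
−0.33·log₂(0.33) = 0.5278
−0.31·log₂(0.31) = 0.5238
Sum ≈ 1.9293 → 1.929 bits.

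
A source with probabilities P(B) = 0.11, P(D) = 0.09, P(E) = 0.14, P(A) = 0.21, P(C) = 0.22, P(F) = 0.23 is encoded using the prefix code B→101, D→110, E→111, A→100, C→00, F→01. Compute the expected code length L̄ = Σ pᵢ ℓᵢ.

2.55 bits/symbol

L̄ = Σ pᵢ·ℓᵢ = 0.11·3 + 0.09·3 + 0.14·3 + 0.21·3 + 0.22·2 + 0.23·2 = 2.55 bits/symbol.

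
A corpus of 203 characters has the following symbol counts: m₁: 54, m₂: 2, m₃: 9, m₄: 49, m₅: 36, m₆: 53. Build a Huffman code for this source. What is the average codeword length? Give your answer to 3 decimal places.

Probabilities are the counts divided by 203.
Repeatedly combine the two least-probable nodes; the expected code length is the sum of the merged weights.
merge 2/203 + 9/203 → 11/203
merge 11/203 + 36/203 → 47/203
merge 47/203 + 7/29 → 96/203
merge 53/203 + 54/203 → 107/203
merge 96/203 + 107/203 → 1
L = 11/203 + 47/203 + 96/203 + 107/203 + 1 = 16/7 ≈ 2.286 bits/symbol.

2.286 bits/symbol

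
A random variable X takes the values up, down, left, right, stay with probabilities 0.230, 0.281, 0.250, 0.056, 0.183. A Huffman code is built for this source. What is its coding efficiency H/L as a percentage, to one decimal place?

Entropy H = −Σ p log₂ p ≈ 2.1835 bits.
Huffman merges: 7/125+183/1000→239/1000; 23/100+239/1000→469/1000; 1/4+281/1000→531/1000; 469/1000+531/1000→1. L = 2239/1000 ≈ 2.2390.
Efficiency = H/L = 2.1835/2.2390 = 97.5%.

97.5%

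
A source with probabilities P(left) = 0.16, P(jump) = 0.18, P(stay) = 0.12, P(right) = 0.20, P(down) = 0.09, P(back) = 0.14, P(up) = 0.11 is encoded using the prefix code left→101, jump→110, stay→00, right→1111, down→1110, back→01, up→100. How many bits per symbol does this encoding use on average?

L̄ = Σ pᵢ·ℓᵢ = 0.16·3 + 0.18·3 + 0.12·2 + 0.20·4 + 0.09·4 + 0.14·2 + 0.11·3 = 3.03 bits/symbol.

3.03 bits/symbol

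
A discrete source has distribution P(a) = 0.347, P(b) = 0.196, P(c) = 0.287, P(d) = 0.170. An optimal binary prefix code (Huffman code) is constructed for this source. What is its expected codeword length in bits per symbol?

2 bits/symbol

Repeatedly combine the two least-probable nodes; the expected code length is the sum of the merged weights.
merge 17/100 + 49/250 → 183/500
merge 287/1000 + 347/1000 → 317/500
merge 183/500 + 317/500 → 1
L = 183/500 + 317/500 + 1 = 2 bits/symbol.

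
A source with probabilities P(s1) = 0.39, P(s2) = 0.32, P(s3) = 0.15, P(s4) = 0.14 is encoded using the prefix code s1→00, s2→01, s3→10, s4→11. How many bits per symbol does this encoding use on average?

L̄ = Σ pᵢ·ℓᵢ = 0.39·2 + 0.32·2 + 0.15·2 + 0.14·2 = 2 bits/symbol.

2 bits/symbol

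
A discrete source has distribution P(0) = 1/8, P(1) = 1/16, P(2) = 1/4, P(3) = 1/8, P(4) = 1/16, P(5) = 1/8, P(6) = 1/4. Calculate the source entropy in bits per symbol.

2.625 bits

Each probability is a power of 1/2, so log₂(1/p) is an integer.
H = Σ p·log₂(1/p) = 1/8·3 + 1/16·4 + 1/4·2 + 1/8·3 + 1/16·4 + 1/8·3 + 1/4·2 = 2.625 bits.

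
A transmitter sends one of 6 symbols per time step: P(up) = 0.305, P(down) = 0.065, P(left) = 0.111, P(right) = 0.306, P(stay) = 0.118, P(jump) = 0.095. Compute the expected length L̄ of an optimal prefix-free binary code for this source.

Repeatedly combine the two least-probable nodes; the expected code length is the sum of the merged weights.
merge 13/200 + 19/200 → 4/25
merge 111/1000 + 59/500 → 229/1000
merge 4/25 + 229/1000 → 389/1000
merge 61/200 + 153/500 → 611/1000
merge 389/1000 + 611/1000 → 1
L = 4/25 + 229/1000 + 389/1000 + 611/1000 + 1 = 2389/1000 = 2.389 bits/symbol.

2.389 bits/symbol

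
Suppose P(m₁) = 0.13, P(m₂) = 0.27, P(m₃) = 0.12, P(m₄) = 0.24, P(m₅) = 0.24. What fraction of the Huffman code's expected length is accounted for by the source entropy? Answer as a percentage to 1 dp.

99.9%

Entropy H = −Σ p log₂ p ≈ 2.2480 bits.
Huffman merges: 3/25+13/100→1/4; 6/25+6/25→12/25; 1/4+27/100→13/25; 12/25+13/25→1. L = 9/4 ≈ 2.2500.
Efficiency = H/L = 2.2480/2.2500 = 99.9%.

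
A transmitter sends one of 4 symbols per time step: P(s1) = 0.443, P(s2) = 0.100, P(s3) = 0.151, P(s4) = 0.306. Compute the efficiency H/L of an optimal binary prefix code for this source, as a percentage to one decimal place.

98.8%

Entropy H = −Σ p log₂ p ≈ 1.7872 bits.
Huffman merges: 1/10+151/1000→251/1000; 251/1000+153/500→557/1000; 443/1000+557/1000→1. L = 226/125 ≈ 1.8080.
Efficiency = H/L = 1.7872/1.8080 = 98.8%.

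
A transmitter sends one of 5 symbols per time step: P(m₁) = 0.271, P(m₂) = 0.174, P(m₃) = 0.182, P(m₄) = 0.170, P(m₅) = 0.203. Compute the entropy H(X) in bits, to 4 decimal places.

H = −Σ pᵢ log₂ pᵢ.
−0.271·log₂(0.271) = 0.5105
−0.174·log₂(0.174) = 0.4390
−0.182·log₂(0.182) = 0.4474
−0.170·log₂(0.170) = 0.4346
−0.203·log₂(0.203) = 0.4670
Sum ≈ 2.2984 → 2.2984 bits.

2.2984 bits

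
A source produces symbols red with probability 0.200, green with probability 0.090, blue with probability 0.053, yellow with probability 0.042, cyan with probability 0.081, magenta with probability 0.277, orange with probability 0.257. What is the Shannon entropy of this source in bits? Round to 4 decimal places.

H = −Σ pᵢ log₂ pᵢ.
−0.200·log₂(0.200) = 0.4644
−0.090·log₂(0.090) = 0.3127
−0.053·log₂(0.053) = 0.2246
−0.042·log₂(0.042) = 0.1921
−0.081·log₂(0.081) = 0.2937
−0.277·log₂(0.277) = 0.5130
−0.257·log₂(0.257) = 0.5038
Sum ≈ 2.5042 → 2.5042 bits.

2.5042 bits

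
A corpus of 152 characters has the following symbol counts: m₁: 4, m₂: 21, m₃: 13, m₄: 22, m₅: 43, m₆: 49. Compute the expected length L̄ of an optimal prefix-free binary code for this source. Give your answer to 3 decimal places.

2.362 bits/symbol

Probabilities are the counts divided by 152.
Repeatedly combine the two least-probable nodes; the expected code length is the sum of the merged weights.
merge 1/38 + 13/152 → 17/152
merge 17/152 + 21/152 → 1/4
merge 11/76 + 1/4 → 15/38
merge 43/152 + 49/152 → 23/38
merge 15/38 + 23/38 → 1
L = 17/152 + 1/4 + 15/38 + 23/38 + 1 = 359/152 ≈ 2.362 bits/symbol.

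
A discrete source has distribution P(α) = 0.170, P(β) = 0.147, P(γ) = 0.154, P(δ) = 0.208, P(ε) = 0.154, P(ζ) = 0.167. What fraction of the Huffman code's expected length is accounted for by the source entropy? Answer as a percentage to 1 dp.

Entropy H = −Σ p log₂ p ≈ 2.5749 bits.
Huffman merges: 147/1000+77/500→301/1000; 77/500+167/1000→321/1000; 17/100+26/125→189/500; 301/1000+321/1000→311/500; 189/500+311/500→1. L = 1311/500 ≈ 2.6220.
Efficiency = H/L = 2.5749/2.6220 = 98.2%.

98.2%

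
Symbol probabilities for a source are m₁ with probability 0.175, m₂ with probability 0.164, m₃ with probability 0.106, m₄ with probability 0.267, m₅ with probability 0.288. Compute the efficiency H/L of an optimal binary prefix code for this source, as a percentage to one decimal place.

98.5%

Entropy H = −Σ p log₂ p ≈ 2.2369 bits.
Huffman merges: 53/500+41/250→27/100; 7/40+267/1000→221/500; 27/100+36/125→279/500; 221/500+279/500→1. L = 227/100 ≈ 2.2700.
Efficiency = H/L = 2.2369/2.2700 = 98.5%.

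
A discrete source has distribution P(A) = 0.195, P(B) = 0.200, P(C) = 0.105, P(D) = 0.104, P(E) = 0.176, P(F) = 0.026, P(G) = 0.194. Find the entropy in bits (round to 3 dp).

H = −Σ pᵢ log₂ pᵢ.
−0.195·log₂(0.195) = 0.4599
−0.200·log₂(0.200) = 0.4644
−0.105·log₂(0.105) = 0.3414
−0.104·log₂(0.104) = 0.3396
−0.176·log₂(0.176) = 0.4411
−0.026·log₂(0.026) = 0.1369
−0.194·log₂(0.194) = 0.4590
Sum ≈ 2.6423 → 2.642 bits.

2.642 bits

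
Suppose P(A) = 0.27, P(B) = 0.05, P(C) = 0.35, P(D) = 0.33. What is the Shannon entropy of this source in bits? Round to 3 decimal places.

H = −Σ pᵢ log₂ pᵢ.
−0.27·log₂(0.27) = 0.5100
−0.05·log₂(0.05) = 0.2161
−0.35·log₂(0.35) = 0.5301
−0.33·log₂(0.33) = 0.5278
Sum ≈ 1.7840 → 1.784 bits.

1.784 bits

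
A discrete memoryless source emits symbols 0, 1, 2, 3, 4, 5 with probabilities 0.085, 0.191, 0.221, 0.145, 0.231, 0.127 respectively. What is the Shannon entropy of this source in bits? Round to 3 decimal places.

H = −Σ pᵢ log₂ pᵢ.
−0.085·log₂(0.085) = 0.3023
−0.191·log₂(0.191) = 0.4562
−0.221·log₂(0.221) = 0.4813
−0.145·log₂(0.145) = 0.4040
−0.231·log₂(0.231) = 0.4883
−0.127·log₂(0.127) = 0.3781
Sum ≈ 2.5102 → 2.510 bits.

2.510 bits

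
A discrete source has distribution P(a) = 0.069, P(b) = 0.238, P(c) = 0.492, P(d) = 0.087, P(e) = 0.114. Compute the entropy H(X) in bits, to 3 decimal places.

H = −Σ pᵢ log₂ pᵢ.
−0.069·log₂(0.069) = 0.2662
−0.238·log₂(0.238) = 0.4929
−0.492·log₂(0.492) = 0.5034
−0.087·log₂(0.087) = 0.3065
−0.114·log₂(0.114) = 0.3571
Sum ≈ 1.9261 → 1.926 bits.

1.926 bits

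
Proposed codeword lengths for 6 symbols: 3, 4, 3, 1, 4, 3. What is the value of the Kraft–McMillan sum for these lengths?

With common denominator 2^4 = 16: Σ 2^(−ℓᵢ) = 2/16 + 1/16 + 2/16 + 8/16 + 1/16 + 2/16 = 16/16 = 1.

1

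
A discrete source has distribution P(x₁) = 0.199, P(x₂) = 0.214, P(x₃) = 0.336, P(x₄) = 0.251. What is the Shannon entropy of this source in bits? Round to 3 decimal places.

H = −Σ pᵢ log₂ pᵢ.
−0.199·log₂(0.199) = 0.4635
−0.214·log₂(0.214) = 0.4760
−0.336·log₂(0.336) = 0.5287
−0.251·log₂(0.251) = 0.5006
Sum ≈ 1.9687 → 1.969 bits.

1.969 bits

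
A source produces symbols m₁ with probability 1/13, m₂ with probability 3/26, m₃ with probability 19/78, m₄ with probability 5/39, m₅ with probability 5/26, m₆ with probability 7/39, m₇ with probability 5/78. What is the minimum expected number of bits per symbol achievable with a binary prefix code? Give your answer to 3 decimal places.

2.705 bits/symbol

Repeatedly combine the two least-probable nodes; the expected code length is the sum of the merged weights.
merge 5/78 + 1/13 → 11/78
merge 3/26 + 5/39 → 19/78
merge 11/78 + 7/39 → 25/78
merge 5/26 + 19/78 → 17/39
merge 19/78 + 25/78 → 22/39
merge 17/39 + 22/39 → 1
L = 11/78 + 19/78 + 25/78 + 17/39 + 22/39 + 1 = 211/78 ≈ 2.705 bits/symbol.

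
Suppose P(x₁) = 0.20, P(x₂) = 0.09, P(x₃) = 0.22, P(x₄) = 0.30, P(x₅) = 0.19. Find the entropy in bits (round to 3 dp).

2.234 bits

H = −Σ pᵢ log₂ pᵢ.
−0.20·log₂(0.20) = 0.4644
−0.09·log₂(0.09) = 0.3127
−0.22·log₂(0.22) = 0.4806
−0.30·log₂(0.30) = 0.5211
−0.19·log₂(0.19) = 0.4552
Sum ≈ 2.2339 → 2.234 bits.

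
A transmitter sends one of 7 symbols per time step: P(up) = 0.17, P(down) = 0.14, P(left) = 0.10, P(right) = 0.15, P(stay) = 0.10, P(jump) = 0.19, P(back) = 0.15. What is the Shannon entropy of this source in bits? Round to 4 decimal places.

H = −Σ pᵢ log₂ pᵢ.
−0.17·log₂(0.17) = 0.4346
−0.14·log₂(0.14) = 0.3971
−0.10·log₂(0.10) = 0.3322
−0.15·log₂(0.15) = 0.4105
−0.10·log₂(0.10) = 0.3322
−0.19·log₂(0.19) = 0.4552
−0.15·log₂(0.15) = 0.4105
Sum ≈ 2.7724 → 2.7724 bits.

2.7724 bits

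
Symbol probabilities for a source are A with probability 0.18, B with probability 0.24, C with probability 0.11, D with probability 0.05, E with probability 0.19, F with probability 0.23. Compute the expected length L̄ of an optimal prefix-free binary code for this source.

2.5 bits/symbol

Repeatedly combine the two least-probable nodes; the expected code length is the sum of the merged weights.
merge 1/20 + 11/100 → 4/25
merge 4/25 + 9/50 → 17/50
merge 19/100 + 23/100 → 21/50
merge 6/25 + 17/50 → 29/50
merge 21/50 + 29/50 → 1
L = 4/25 + 17/50 + 21/50 + 29/50 + 1 = 5/2 = 2.5 bits/symbol.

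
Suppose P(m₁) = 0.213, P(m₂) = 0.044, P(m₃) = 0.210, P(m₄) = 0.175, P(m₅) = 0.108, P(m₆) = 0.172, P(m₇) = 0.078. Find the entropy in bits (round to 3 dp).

H = −Σ pᵢ log₂ pᵢ.
−0.213·log₂(0.213) = 0.4752
−0.044·log₂(0.044) = 0.1983
−0.210·log₂(0.210) = 0.4728
−0.175·log₂(0.175) = 0.4401
−0.108·log₂(0.108) = 0.3468
−0.172·log₂(0.172) = 0.4368
−0.078·log₂(0.078) = 0.2871
Sum ≈ 2.6570 → 2.657 bits.

2.657 bits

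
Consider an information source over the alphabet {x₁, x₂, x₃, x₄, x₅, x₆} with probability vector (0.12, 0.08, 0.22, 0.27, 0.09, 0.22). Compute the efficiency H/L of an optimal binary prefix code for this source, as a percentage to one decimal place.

99.3%

Entropy H = −Σ p log₂ p ≈ 2.4424 bits.
Huffman merges: 2/25+9/100→17/100; 3/25+17/100→29/100; 11/50+11/50→11/25; 27/100+29/100→14/25; 11/25+14/25→1. L = 123/50 ≈ 2.4600.
Efficiency = H/L = 2.4424/2.4600 = 99.3%.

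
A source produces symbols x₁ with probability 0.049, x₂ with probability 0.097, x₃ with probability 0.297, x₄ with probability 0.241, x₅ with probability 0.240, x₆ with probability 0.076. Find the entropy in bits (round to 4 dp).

H = −Σ pᵢ log₂ pᵢ.
−0.049·log₂(0.049) = 0.2132
−0.097·log₂(0.097) = 0.3265
−0.297·log₂(0.297) = 0.5202
−0.241·log₂(0.241) = 0.4947
−0.240·log₂(0.240) = 0.4941
−0.076·log₂(0.076) = 0.2826
Sum ≈ 2.3313 → 2.3313 bits.

2.3313 bits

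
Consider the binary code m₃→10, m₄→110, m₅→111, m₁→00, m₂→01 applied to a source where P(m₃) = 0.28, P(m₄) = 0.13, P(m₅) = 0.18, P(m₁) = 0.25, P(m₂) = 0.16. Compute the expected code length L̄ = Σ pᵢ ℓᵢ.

L̄ = Σ pᵢ·ℓᵢ = 0.28·2 + 0.13·3 + 0.18·3 + 0.25·2 + 0.16·2 = 2.31 bits/symbol.

2.31 bits/symbol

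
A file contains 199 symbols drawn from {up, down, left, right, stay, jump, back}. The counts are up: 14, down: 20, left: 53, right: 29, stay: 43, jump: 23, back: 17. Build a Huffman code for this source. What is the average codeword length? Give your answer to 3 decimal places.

Probabilities are the counts divided by 199.
Repeatedly combine the two least-probable nodes; the expected code length is the sum of the merged weights.
merge 14/199 + 17/199 → 31/199
merge 20/199 + 23/199 → 43/199
merge 29/199 + 31/199 → 60/199
merge 43/199 + 43/199 → 86/199
merge 53/199 + 60/199 → 113/199
merge 86/199 + 113/199 → 1
L = 31/199 + 43/199 + 60/199 + 86/199 + 113/199 + 1 = 532/199 ≈ 2.673 bits/symbol.

2.673 bits/symbol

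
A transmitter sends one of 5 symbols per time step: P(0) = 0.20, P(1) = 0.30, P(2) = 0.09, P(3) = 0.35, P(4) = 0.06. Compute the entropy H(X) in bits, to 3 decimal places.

H = −Σ pᵢ log₂ pᵢ.
−0.20·log₂(0.20) = 0.4644
−0.30·log₂(0.30) = 0.5211
−0.09·log₂(0.09) = 0.3127
−0.35·log₂(0.35) = 0.5301
−0.06·log₂(0.06) = 0.2435
Sum ≈ 2.0718 → 2.072 bits.

2.072 bits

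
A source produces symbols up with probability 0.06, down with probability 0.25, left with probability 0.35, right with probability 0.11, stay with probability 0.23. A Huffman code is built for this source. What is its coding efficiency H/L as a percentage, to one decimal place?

97.3%

Entropy H = −Σ p log₂ p ≈ 2.1116 bits.
Huffman merges: 3/50+11/100→17/100; 17/100+23/100→2/5; 1/4+7/20→3/5; 2/5+3/5→1. L = 217/100 ≈ 2.1700.
Efficiency = H/L = 2.1116/2.1700 = 97.3%.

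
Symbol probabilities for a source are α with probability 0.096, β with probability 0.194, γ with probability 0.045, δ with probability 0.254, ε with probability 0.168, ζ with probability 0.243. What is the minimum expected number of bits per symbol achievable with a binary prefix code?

2.45 bits/symbol

Repeatedly combine the two least-probable nodes; the expected code length is the sum of the merged weights.
merge 9/200 + 12/125 → 141/1000
merge 141/1000 + 21/125 → 309/1000
merge 97/500 + 243/1000 → 437/1000
merge 127/500 + 309/1000 → 563/1000
merge 437/1000 + 563/1000 → 1
L = 141/1000 + 309/1000 + 437/1000 + 563/1000 + 1 = 49/20 = 2.45 bits/symbol.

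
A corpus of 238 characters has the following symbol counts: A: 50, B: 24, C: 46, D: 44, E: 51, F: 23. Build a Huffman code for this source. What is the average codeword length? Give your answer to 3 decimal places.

2.576 bits/symbol

Probabilities are the counts divided by 238.
Repeatedly combine the two least-probable nodes; the expected code length is the sum of the merged weights.
merge 23/238 + 12/119 → 47/238
merge 22/119 + 23/119 → 45/119
merge 47/238 + 25/119 → 97/238
merge 3/14 + 45/119 → 141/238
merge 97/238 + 141/238 → 1
L = 47/238 + 45/119 + 97/238 + 141/238 + 1 = 613/238 ≈ 2.576 bits/symbol.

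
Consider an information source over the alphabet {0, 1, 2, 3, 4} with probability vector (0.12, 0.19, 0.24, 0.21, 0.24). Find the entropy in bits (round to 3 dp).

H = −Σ pᵢ log₂ pᵢ.
−0.12·log₂(0.12) = 0.3671
−0.19·log₂(0.19) = 0.4552
−0.24·log₂(0.24) = 0.4941
−0.21·log₂(0.21) = 0.4728
−0.24·log₂(0.24) = 0.4941
Sum ≈ 2.2834 → 2.283 bits.

2.283 bits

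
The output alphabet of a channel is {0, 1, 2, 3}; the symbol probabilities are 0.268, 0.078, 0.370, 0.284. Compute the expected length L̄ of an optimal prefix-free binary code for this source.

1.976 bits/symbol

Repeatedly combine the two least-probable nodes; the expected code length is the sum of the merged weights.
merge 39/500 + 67/250 → 173/500
merge 71/250 + 173/500 → 63/100
merge 37/100 + 63/100 → 1
L = 173/500 + 63/100 + 1 = 247/125 = 1.976 bits/symbol.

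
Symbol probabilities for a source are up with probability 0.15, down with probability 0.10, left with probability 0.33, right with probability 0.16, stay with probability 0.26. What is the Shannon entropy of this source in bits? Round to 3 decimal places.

2.199 bits

H = −Σ pᵢ log₂ pᵢ.
−0.15·log₂(0.15) = 0.4105
−0.10·log₂(0.10) = 0.3322
−0.33·log₂(0.33) = 0.5278
−0.16·log₂(0.16) = 0.4230
−0.26·log₂(0.26) = 0.5053
Sum ≈ 2.1989 → 2.199 bits.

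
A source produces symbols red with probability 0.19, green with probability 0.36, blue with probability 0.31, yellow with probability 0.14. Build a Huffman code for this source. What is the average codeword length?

1.97 bits/symbol

Repeatedly combine the two least-probable nodes; the expected code length is the sum of the merged weights.
merge 7/50 + 19/100 → 33/100
merge 31/100 + 33/100 → 16/25
merge 9/25 + 16/25 → 1
L = 33/100 + 16/25 + 1 = 197/100 = 1.97 bits/symbol.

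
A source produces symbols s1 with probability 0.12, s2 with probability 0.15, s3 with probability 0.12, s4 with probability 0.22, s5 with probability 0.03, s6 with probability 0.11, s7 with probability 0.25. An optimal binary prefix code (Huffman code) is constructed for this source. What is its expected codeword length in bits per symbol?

Repeatedly combine the two least-probable nodes; the expected code length is the sum of the merged weights.
merge 3/100 + 11/100 → 7/50
merge 3/25 + 3/25 → 6/25
merge 7/50 + 3/20 → 29/100
merge 11/50 + 6/25 → 23/50
merge 1/4 + 29/100 → 27/50
merge 23/50 + 27/50 → 1
L = 7/50 + 6/25 + 29/100 + 23/50 + 27/50 + 1 = 267/100 = 2.67 bits/symbol.

2.67 bits/symbol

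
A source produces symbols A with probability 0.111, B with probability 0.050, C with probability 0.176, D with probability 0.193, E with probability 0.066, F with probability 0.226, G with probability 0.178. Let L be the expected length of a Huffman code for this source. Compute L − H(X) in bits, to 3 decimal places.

0.043 bits

Entropy H = −Σ p log₂ p ≈ 2.6542 bits.
Huffman merges: 1/20+33/500→29/250; 111/1000+29/250→227/1000; 22/125+89/500→177/500; 193/1000+113/500→419/1000; 227/1000+177/500→581/1000; 419/1000+581/1000→1. L = 2697/1000 ≈ 2.6970.
L − H = 2.6970 − 2.6542 = 0.043 bits.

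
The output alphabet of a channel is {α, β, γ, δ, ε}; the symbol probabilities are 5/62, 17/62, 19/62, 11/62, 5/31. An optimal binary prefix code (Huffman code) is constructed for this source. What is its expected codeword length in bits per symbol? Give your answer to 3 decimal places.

2.242 bits/symbol

Repeatedly combine the two least-probable nodes; the expected code length is the sum of the merged weights.
merge 5/62 + 5/31 → 15/62
merge 11/62 + 15/62 → 13/31
merge 17/62 + 19/62 → 18/31
merge 13/31 + 18/31 → 1
L = 15/62 + 13/31 + 18/31 + 1 = 139/62 ≈ 2.242 bits/symbol.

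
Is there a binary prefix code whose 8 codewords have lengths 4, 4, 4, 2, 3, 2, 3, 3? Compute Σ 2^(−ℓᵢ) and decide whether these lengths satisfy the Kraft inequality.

With common denominator 2^4 = 16: Σ 2^(−ℓᵢ) = 1/16 + 1/16 + 1/16 + 4/16 + 2/16 + 4/16 + 2/16 + 2/16 = 17/16 = 1.0625.
Kraft's inequality requires Σ ≤ 1; here Σ = 1.0625 > 1, so no such prefix code exists.

1.0625; no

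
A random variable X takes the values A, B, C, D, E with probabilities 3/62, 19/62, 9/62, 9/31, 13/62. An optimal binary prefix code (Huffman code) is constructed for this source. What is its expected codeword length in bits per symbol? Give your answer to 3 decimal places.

2.194 bits/symbol

Repeatedly combine the two least-probable nodes; the expected code length is the sum of the merged weights.
merge 3/62 + 9/62 → 6/31
merge 6/31 + 13/62 → 25/62
merge 9/31 + 19/62 → 37/62
merge 25/62 + 37/62 → 1
L = 6/31 + 25/62 + 37/62 + 1 = 68/31 ≈ 2.194 bits/symbol.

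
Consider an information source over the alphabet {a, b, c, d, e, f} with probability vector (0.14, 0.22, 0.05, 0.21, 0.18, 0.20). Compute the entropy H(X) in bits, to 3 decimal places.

2.476 bits

H = −Σ pᵢ log₂ pᵢ.
−0.14·log₂(0.14) = 0.3971
−0.22·log₂(0.22) = 0.4806
−0.05·log₂(0.05) = 0.2161
−0.21·log₂(0.21) = 0.4728
−0.18·log₂(0.18) = 0.4453
−0.20·log₂(0.20) = 0.4644
Sum ≈ 2.4763 → 2.476 bits.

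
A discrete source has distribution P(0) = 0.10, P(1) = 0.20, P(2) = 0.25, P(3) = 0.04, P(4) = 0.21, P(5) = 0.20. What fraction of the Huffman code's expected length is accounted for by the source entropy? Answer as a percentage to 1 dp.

97.6%

Entropy H = −Σ p log₂ p ≈ 2.4195 bits.
Huffman merges: 1/25+1/10→7/50; 7/50+1/5→17/50; 1/5+21/100→41/100; 1/4+17/50→59/100; 41/100+59/100→1. L = 62/25 ≈ 2.4800.
Efficiency = H/L = 2.4195/2.4800 = 97.6%.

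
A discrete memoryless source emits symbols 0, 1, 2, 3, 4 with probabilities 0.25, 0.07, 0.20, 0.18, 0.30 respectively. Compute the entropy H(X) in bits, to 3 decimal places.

H = −Σ pᵢ log₂ pᵢ.
−0.25·log₂(0.25) = 0.5000
−0.07·log₂(0.07) = 0.2686
−0.20·log₂(0.20) = 0.4644
−0.18·log₂(0.18) = 0.4453
−0.30·log₂(0.30) = 0.5211
Sum ≈ 2.1993 → 2.199 bits.

2.199 bits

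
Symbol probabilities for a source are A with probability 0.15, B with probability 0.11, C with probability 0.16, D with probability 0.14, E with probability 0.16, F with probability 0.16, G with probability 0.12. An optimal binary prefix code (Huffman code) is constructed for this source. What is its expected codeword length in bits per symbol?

Repeatedly combine the two least-probable nodes; the expected code length is the sum of the merged weights.
merge 11/100 + 3/25 → 23/100
merge 7/50 + 3/20 → 29/100
merge 4/25 + 4/25 → 8/25
merge 4/25 + 23/100 → 39/100
merge 29/100 + 8/25 → 61/100
merge 39/100 + 61/100 → 1
L = 23/100 + 29/100 + 8/25 + 39/100 + 61/100 + 1 = 71/25 = 2.84 bits/symbol.

2.84 bits/symbol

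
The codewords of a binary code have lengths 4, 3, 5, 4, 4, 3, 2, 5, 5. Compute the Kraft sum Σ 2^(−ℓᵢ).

With common denominator 2^5 = 32: Σ 2^(−ℓᵢ) = 2/32 + 4/32 + 1/32 + 2/32 + 2/32 + 4/32 + 8/32 + 1/32 + 1/32 = 25/32 = 0.78125.

0.78125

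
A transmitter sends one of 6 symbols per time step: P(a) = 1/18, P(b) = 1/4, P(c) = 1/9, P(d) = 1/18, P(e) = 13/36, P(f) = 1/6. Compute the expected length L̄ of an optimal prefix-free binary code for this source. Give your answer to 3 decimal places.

2.333 bits/symbol

Repeatedly combine the two least-probable nodes; the expected code length is the sum of the merged weights.
merge 1/18 + 1/18 → 1/9
merge 1/9 + 1/9 → 2/9
merge 1/6 + 2/9 → 7/18
merge 1/4 + 13/36 → 11/18
merge 7/18 + 11/18 → 1
L = 1/9 + 2/9 + 7/18 + 11/18 + 1 = 7/3 ≈ 2.333 bits/symbol.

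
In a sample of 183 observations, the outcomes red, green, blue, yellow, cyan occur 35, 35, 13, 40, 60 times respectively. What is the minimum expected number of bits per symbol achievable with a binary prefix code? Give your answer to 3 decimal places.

2.262 bits/symbol

Probabilities are the counts divided by 183.
Repeatedly combine the two least-probable nodes; the expected code length is the sum of the merged weights.
merge 13/183 + 35/183 → 16/61
merge 35/183 + 40/183 → 25/61
merge 16/61 + 20/61 → 36/61
merge 25/61 + 36/61 → 1
L = 16/61 + 25/61 + 36/61 + 1 = 138/61 ≈ 2.262 bits/symbol.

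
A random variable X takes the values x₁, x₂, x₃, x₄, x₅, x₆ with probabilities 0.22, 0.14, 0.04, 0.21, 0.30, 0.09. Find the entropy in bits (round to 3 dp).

2.370 bits

H = −Σ pᵢ log₂ pᵢ.
−0.22·log₂(0.22) = 0.4806
−0.14·log₂(0.14) = 0.3971
−0.04·log₂(0.04) = 0.1858
−0.21·log₂(0.21) = 0.4728
−0.30·log₂(0.30) = 0.5211
−0.09·log₂(0.09) = 0.3127
Sum ≈ 2.3700 → 2.370 bits.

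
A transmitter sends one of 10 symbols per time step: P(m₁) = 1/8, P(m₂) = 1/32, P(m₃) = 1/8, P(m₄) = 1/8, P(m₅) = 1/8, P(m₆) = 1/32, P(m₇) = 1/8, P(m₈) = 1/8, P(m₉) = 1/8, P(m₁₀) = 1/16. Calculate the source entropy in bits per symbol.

3.1875 bits

Each probability is a power of 1/2, so log₂(1/p) is an integer.
H = Σ p·log₂(1/p) = 1/8·3 + 1/32·5 + 1/8·3 + 1/8·3 + 1/8·3 + 1/32·5 + 1/8·3 + 1/8·3 + 1/8·3 + 1/16·4 = 3.1875 bits.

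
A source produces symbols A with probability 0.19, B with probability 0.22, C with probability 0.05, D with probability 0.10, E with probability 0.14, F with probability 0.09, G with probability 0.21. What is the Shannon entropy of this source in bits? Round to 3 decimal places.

2.667 bits

H = −Σ pᵢ log₂ pᵢ.
−0.19·log₂(0.19) = 0.4552
−0.22·log₂(0.22) = 0.4806
−0.05·log₂(0.05) = 0.2161
−0.10·log₂(0.10) = 0.3322
−0.14·log₂(0.14) = 0.3971
−0.09·log₂(0.09) = 0.3127
−0.21·log₂(0.21) = 0.4728
Sum ≈ 2.6667 → 2.667 bits.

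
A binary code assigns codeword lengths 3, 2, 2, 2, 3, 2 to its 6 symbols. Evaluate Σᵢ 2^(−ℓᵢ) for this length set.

1.25

With common denominator 2^3 = 8: Σ 2^(−ℓᵢ) = 1/8 + 2/8 + 2/8 + 2/8 + 1/8 + 2/8 = 10/8 = 1.25.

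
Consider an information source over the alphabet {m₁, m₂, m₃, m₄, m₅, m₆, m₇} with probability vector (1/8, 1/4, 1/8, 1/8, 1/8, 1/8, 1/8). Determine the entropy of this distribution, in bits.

Each probability is a power of 1/2, so log₂(1/p) is an integer.
H = Σ p·log₂(1/p) = 1/8·3 + 1/4·2 + 1/8·3 + 1/8·3 + 1/8·3 + 1/8·3 + 1/8·3 = 2.75 bits.

2.75 bits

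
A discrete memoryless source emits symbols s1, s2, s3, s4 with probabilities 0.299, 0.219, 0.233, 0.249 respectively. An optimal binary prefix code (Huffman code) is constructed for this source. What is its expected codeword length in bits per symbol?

2 bits/symbol

Repeatedly combine the two least-probable nodes; the expected code length is the sum of the merged weights.
merge 219/1000 + 233/1000 → 113/250
merge 249/1000 + 299/1000 → 137/250
merge 113/250 + 137/250 → 1
L = 113/250 + 137/250 + 1 = 2 bits/symbol.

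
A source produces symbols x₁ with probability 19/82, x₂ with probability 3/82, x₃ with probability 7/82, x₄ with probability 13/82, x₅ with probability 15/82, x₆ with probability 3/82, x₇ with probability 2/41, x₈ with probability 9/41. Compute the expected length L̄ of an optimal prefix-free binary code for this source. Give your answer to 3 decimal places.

2.744 bits/symbol

Repeatedly combine the two least-probable nodes; the expected code length is the sum of the merged weights.
merge 3/82 + 3/82 → 3/41
merge 2/41 + 3/41 → 5/41
merge 7/82 + 5/41 → 17/82
merge 13/82 + 15/82 → 14/41
merge 17/82 + 9/41 → 35/82
merge 19/82 + 14/41 → 47/82
merge 35/82 + 47/82 → 1
L = 3/41 + 5/41 + 17/82 + 14/41 + 35/82 + 47/82 + 1 = 225/82 ≈ 2.744 bits/symbol.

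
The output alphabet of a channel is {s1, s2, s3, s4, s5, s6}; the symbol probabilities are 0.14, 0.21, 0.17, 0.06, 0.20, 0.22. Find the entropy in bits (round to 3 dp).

H = −Σ pᵢ log₂ pᵢ.
−0.14·log₂(0.14) = 0.3971
−0.21·log₂(0.21) = 0.4728
−0.17·log₂(0.17) = 0.4346
−0.06·log₂(0.06) = 0.2435
−0.20·log₂(0.20) = 0.4644
−0.22·log₂(0.22) = 0.4806
Sum ≈ 2.4930 → 2.493 bits.

2.493 bits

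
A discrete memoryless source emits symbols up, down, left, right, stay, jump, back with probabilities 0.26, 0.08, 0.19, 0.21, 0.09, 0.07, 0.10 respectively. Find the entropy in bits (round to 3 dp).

2.638 bits

H = −Σ pᵢ log₂ pᵢ.
−0.26·log₂(0.26) = 0.5053
−0.08·log₂(0.08) = 0.2915
−0.19·log₂(0.19) = 0.4552
−0.21·log₂(0.21) = 0.4728
−0.09·log₂(0.09) = 0.3127
−0.07·log₂(0.07) = 0.2686
−0.10·log₂(0.10) = 0.3322
Sum ≈ 2.6382 → 2.638 bits.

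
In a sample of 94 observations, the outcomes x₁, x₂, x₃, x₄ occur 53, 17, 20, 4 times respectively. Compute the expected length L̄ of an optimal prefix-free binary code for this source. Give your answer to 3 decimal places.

Probabilities are the counts divided by 94.
Repeatedly combine the two least-probable nodes; the expected code length is the sum of the merged weights.
merge 2/47 + 17/94 → 21/94
merge 10/47 + 21/94 → 41/94
merge 41/94 + 53/94 → 1
L = 21/94 + 41/94 + 1 = 78/47 ≈ 1.660 bits/symbol.

1.660 bits/symbol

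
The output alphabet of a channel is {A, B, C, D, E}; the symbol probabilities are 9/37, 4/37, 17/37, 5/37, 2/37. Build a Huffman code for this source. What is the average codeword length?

2 bits/symbol

Repeatedly combine the two least-probable nodes; the expected code length is the sum of the merged weights.
merge 2/37 + 4/37 → 6/37
merge 5/37 + 6/37 → 11/37
merge 9/37 + 11/37 → 20/37
merge 17/37 + 20/37 → 1
L = 6/37 + 11/37 + 20/37 + 1 = 2 bits/symbol.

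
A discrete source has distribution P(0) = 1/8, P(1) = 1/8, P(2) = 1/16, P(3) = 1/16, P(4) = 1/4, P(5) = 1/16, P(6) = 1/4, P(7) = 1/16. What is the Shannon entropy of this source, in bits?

2.75 bits

Each probability is a power of 1/2, so log₂(1/p) is an integer.
H = Σ p·log₂(1/p) = 1/8·3 + 1/8·3 + 1/16·4 + 1/16·4 + 1/4·2 + 1/16·4 + 1/4·2 + 1/16·4 = 2.75 bits.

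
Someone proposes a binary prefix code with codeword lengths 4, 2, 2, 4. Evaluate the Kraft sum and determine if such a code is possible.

With common denominator 2^4 = 16: Σ 2^(−ℓᵢ) = 1/16 + 4/16 + 4/16 + 1/16 = 10/16 = 0.625.
Kraft's inequality requires Σ ≤ 1; here Σ = 0.625 ≤ 1, so such a prefix code exists.

0.625; yes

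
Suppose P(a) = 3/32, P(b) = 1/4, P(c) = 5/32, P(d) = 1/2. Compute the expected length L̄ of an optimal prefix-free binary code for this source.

1.75 bits/symbol

Repeatedly combine the two least-probable nodes; the expected code length is the sum of the merged weights.
merge 3/32 + 5/32 → 1/4
merge 1/4 + 1/4 → 1/2
merge 1/2 + 1/2 → 1
L = 1/4 + 1/2 + 1 = 7/4 = 1.75 bits/symbol.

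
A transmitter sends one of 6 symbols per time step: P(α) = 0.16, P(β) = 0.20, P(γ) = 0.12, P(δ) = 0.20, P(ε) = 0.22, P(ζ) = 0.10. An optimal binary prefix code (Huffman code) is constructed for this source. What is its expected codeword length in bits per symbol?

2.58 bits/symbol

Repeatedly combine the two least-probable nodes; the expected code length is the sum of the merged weights.
merge 1/10 + 3/25 → 11/50
merge 4/25 + 1/5 → 9/25
merge 1/5 + 11/50 → 21/50
merge 11/50 + 9/25 → 29/50
merge 21/50 + 29/50 → 1
L = 11/50 + 9/25 + 21/50 + 29/50 + 1 = 129/50 = 2.58 bits/symbol.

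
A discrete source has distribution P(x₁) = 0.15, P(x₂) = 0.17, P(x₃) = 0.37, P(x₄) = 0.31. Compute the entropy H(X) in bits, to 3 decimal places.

H = −Σ pᵢ log₂ pᵢ.
−0.15·log₂(0.15) = 0.4105
−0.17·log₂(0.17) = 0.4346
−0.37·log₂(0.37) = 0.5307
−0.31·log₂(0.31) = 0.5238
Sum ≈ 1.8997 → 1.900 bits.

1.900 bits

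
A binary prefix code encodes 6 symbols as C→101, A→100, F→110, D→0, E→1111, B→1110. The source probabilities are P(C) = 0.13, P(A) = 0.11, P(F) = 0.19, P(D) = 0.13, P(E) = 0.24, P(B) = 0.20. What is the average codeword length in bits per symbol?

3.18 bits/symbol

L̄ = Σ pᵢ·ℓᵢ = 0.13·3 + 0.11·3 + 0.19·3 + 0.13·1 + 0.24·4 + 0.20·4 = 3.18 bits/symbol.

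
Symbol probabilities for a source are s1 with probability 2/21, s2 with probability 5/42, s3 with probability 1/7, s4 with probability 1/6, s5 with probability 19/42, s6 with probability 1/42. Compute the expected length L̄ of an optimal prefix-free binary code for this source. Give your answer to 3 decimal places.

2.214 bits/symbol

Repeatedly combine the two least-probable nodes; the expected code length is the sum of the merged weights.
merge 1/42 + 2/21 → 5/42
merge 5/42 + 5/42 → 5/21
merge 1/7 + 1/6 → 13/42
merge 5/21 + 13/42 → 23/42
merge 19/42 + 23/42 → 1
L = 5/42 + 5/21 + 13/42 + 23/42 + 1 = 31/14 ≈ 2.214 bits/symbol.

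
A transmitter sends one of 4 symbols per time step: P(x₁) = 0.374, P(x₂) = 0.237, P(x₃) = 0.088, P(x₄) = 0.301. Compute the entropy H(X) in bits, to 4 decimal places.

1.8529 bits

H = −Σ pᵢ log₂ pᵢ.
−0.374·log₂(0.374) = 0.5307
−0.237·log₂(0.237) = 0.4923
−0.088·log₂(0.088) = 0.3086
−0.301·log₂(0.301) = 0.5214
Sum ≈ 1.8529 → 1.8529 bits.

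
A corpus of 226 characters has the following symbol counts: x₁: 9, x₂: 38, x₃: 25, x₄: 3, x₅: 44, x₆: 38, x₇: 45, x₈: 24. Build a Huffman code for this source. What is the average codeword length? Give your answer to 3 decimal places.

2.819 bits/symbol

Probabilities are the counts divided by 226.
Repeatedly combine the two least-probable nodes; the expected code length is the sum of the merged weights.
merge 3/226 + 9/226 → 6/113
merge 6/113 + 12/113 → 18/113
merge 25/226 + 18/113 → 61/226
merge 19/113 + 19/113 → 38/113
merge 22/113 + 45/226 → 89/226
merge 61/226 + 38/113 → 137/226
merge 89/226 + 137/226 → 1
L = 6/113 + 18/113 + 61/226 + 38/113 + 89/226 + 137/226 + 1 = 637/226 ≈ 2.819 bits/symbol.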